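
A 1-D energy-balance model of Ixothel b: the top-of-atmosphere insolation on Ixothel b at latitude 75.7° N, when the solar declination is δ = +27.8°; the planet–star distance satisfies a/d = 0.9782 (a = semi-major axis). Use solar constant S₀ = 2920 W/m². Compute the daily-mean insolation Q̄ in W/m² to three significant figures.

Q̄ ≈ 1.26e+03 W/m²

cos H₀ = −tan(+75.7°) tan(+27.800°) = -2.0684 ≤ −1 ⇒ polar day, H₀ = π.
Bracket: H₀ sin φ sin δ + cos φ cos δ sin H₀ = 3.1416×0.96902×0.46639 + 0.24700×0.88458×0.00000 = 1.419819 + 0.000000 = 1.419819.
Inverse-square distance factor (a/d)² = 0.9782² = 0.956875.
Q̄ = (S₀/π) × 0.956875 × [bracket] = (2920/π) × 0.956875 × 1.419819 = 1263 W/m².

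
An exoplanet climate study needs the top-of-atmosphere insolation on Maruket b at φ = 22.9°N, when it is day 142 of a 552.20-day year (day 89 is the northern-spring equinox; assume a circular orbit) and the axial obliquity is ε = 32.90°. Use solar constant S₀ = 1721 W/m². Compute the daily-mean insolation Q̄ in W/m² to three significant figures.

Solar longitude: λ_s = 360° × (142 − 89)/552.20 = 34.553°.
sin δ = sin 32.90° × sin 34.553° = 0.30807, so δ = +17.943°.
cos H₀ = −tan(+22.9°) tan(+17.943°) = -0.1368, H₀ = 1.7080 rad.
Bracket: H₀ sin φ sin δ + cos φ cos δ sin H₀ = 1.7080×0.38912×0.30807 + 0.92119×0.95136×0.99060 = 0.204749 + 0.868145 = 1.072894.
Q̄ = (S₀/π) × [bracket] = (1721/π) × 1.072894 = 587.7 W/m².

Q̄ ≈ 588 W/m²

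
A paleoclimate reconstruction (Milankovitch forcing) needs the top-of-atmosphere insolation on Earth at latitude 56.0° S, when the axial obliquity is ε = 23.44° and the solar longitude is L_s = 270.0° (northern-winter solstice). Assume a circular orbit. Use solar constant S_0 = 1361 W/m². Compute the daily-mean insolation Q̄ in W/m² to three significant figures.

Q̄ ≈ 494 W/m²

Solar declination: sin δ = sin ε · sin L_s = sin 23.44° × sin 270.0° = -0.39779, so δ = -23.440°.
cos h₀ = −tan(-56.0°) tan(-23.440°) = -0.6428, h₀ = 2.2689 rad.
Bracket: h₀ sin ϕ sin δ + cos ϕ cos δ sin h₀ = 2.2689×-0.82904×-0.39779 + 0.55919×0.91748×0.76604 = 0.748247 + 0.393013 = 1.141260.
Q̄ = (S_0/π) × [bracket] = (1361/π) × 1.141260 = 494.4 W/m².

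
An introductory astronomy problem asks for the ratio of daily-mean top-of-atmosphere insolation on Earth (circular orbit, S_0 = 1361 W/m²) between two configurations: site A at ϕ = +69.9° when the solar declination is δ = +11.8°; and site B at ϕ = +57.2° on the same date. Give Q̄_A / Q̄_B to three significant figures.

Q̄_A / Q̄_B ≈ 0.838

— Configuration A (ϕ=+69.9°):
cos h₀ = −tan(+69.9°) tan(+11.800°) = -0.5709, h₀ = 2.1784 rad.
Bracket: h₀ sin ϕ sin δ + cos ϕ cos δ sin h₀ = 2.1784×0.93909×0.20450 + 0.34366×0.97887×0.82104 = 0.418348 + 0.276197 = 0.694545.
Q̄ = (S_0/π) × [bracket] = (1361/π) × 0.694545 = 300.89 W/m².
— Configuration B (ϕ=+57.2°):
cos h₀ = −tan(+57.2°) tan(+11.800°) = -0.3242, h₀ = 1.9009 rad.
Bracket: h₀ sin ϕ sin δ + cos ϕ cos δ sin h₀ = 1.9009×0.84057×0.20450 + 0.54171×0.97887×0.94600 = 0.326758 + 0.501629 = 0.828387.
Q̄ = (S_0/π) × [bracket] = (1361/π) × 0.828387 = 358.87 W/m².
Ratio Q̄_A / Q̄_B = 300.89 / 358.87 = 0.8384.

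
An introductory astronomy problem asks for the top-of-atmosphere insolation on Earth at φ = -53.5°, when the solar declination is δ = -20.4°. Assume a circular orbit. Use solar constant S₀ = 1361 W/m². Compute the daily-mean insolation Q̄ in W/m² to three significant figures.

cos H₀ = −tan(-53.5°) tan(-20.400°) = -0.5026, H₀ = 2.0974 rad.
Bracket: H₀ sin φ sin δ + cos φ cos δ sin H₀ = 2.0974×-0.80386×-0.34857 + 0.59482×0.93728×0.86453 = 0.587695 + 0.481987 = 1.069682.
Q̄ = (S₀/π) × [bracket] = (1361/π) × 1.069682 = 463.4 W/m².

Q̄ ≈ 463 W/m²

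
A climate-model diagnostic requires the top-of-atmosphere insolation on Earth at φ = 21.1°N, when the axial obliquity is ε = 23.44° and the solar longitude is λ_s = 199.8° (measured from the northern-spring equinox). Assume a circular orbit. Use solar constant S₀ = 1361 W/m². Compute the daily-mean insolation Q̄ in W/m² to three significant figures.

Q̄ ≈ 368 W/m²

Solar declination: sin δ = sin ε · sin λ_s = sin 23.44° × sin 199.8° = -0.13475, so δ = -7.744°.
cos H₀ = −tan(+21.1°) tan(-7.744°) = 0.0525, H₀ = 1.5183 rad.
Bracket: H₀ sin φ sin δ + cos φ cos δ sin H₀ = 1.5183×0.36000×-0.13475 + 0.93295×0.99088×0.99862 = -0.073653 + 0.923166 = 0.849513.
Q̄ = (S₀/π) × [bracket] = (1361/π) × 0.849513 = 368.0 W/m².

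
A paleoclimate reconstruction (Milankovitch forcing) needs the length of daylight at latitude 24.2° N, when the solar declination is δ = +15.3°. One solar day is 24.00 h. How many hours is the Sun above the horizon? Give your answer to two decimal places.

12.94 h

cos H₀ = −tan φ · tan δ = −tan(+24.2°) × tan(+15.300°) = -0.1229, so H₀ = 1.6941 rad = 97.06°.
Daylight = 2H₀/(2π) × 24.00 h = (1.6941/π) × 24.00 = 12.94 h.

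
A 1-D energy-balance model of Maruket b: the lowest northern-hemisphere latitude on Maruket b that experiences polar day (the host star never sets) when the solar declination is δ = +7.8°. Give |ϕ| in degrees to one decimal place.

Polar day requires cos h₀ = −tan ϕ tan δ ≤ −1, i.e. tan ϕ tan δ ≥ 1.
The boundary is |tan ϕ| · |tan δ| = 1, so |ϕ| = 90° − |δ| = 90° − 7.8° = 82.2° in the northern hemisphere.

|ϕ| = 82.2°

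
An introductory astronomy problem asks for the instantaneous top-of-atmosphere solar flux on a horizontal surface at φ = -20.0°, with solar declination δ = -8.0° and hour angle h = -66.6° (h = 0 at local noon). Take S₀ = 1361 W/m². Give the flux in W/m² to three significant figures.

cos θ_z = sin φ sin δ + cos φ cos δ cos h = 0.047600 + 0.369565 = 0.417165.
Flux = S₀ · cos θ_z = 1361 × 0.417165 = 567.8 W/m².

568 W/m²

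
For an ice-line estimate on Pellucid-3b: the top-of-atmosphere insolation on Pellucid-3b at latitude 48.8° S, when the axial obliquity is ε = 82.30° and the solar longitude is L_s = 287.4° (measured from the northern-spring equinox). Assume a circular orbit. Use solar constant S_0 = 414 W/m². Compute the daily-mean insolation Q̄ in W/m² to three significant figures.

Q̄ ≈ 295 W/m²

Solar declination: sin δ = sin ε · sin L_s = sin 82.30° × sin 287.4° = -0.94564, so δ = -71.021°.
cos h₀ = −tan(-48.8°) tan(-71.021°) = -3.3214 ≤ −1 ⇒ polar day, h₀ = π.
Bracket: h₀ sin ϕ sin δ + cos ϕ cos δ sin h₀ = 3.1416×-0.75241×-0.94564 + 0.65869×0.32523×0.00000 = 2.235277 + 0.000000 = 2.235277.
Q̄ = (S_0/π) × [bracket] = (414/π) × 2.235277 = 294.6 W/m².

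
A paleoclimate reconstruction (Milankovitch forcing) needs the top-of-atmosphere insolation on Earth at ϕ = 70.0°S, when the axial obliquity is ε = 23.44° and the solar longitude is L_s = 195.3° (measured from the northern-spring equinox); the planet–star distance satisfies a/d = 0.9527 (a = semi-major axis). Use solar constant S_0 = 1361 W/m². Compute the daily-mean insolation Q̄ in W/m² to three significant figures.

Q̄ ≈ 200 W/m²

Solar declination: sin δ = sin ε · sin L_s = sin 23.44° × sin 195.3° = -0.10497, so δ = -6.025°.
cos h₀ = −tan(-70.0°) tan(-6.025°) = -0.2900, h₀ = 1.8650 rad.
Bracket: h₀ sin ϕ sin δ + cos ϕ cos δ sin h₀ = 1.8650×-0.93969×-0.10497 + 0.34202×0.99448×0.95703 = 0.183962 + 0.325517 = 0.509479.
Inverse-square distance factor (a/d)² = 0.9527² = 0.907637.
Q̄ = (S_0/π) × 0.907637 × [bracket] = (1361/π) × 0.907637 × 0.509479 = 200.3 W/m².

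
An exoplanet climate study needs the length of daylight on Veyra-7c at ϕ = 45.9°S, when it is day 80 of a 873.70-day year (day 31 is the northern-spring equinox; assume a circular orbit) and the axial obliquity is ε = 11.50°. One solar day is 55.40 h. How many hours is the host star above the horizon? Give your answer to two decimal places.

26.44 h

Solar longitude: L_s = 360° × (80 − 31)/873.70 = 20.190°.
sin δ = sin 11.50° × sin 20.190° = 0.06881, so δ = +3.946°.
cos h₀ = −tan ϕ · tan δ = −tan(-45.9°) × tan(+3.946°) = 0.0712, so h₀ = 1.4996 rad = 85.92°.
Daylight = 2h₀/(2π) × 55.40 h = (1.4996/π) × 55.40 = 26.44 h.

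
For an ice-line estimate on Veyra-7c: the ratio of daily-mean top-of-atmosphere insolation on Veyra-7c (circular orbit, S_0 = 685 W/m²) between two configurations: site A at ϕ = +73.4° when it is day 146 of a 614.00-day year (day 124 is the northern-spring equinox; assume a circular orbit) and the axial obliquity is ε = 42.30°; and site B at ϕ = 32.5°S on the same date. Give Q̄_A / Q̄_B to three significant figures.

Q̄_A / Q̄_B ≈ 0.768

— Configuration A (ϕ=+73.4°):
Solar longitude: L_s = 360° × (146 − 124)/614.00 = 12.899°.
sin δ = sin 42.30° × sin 12.899° = 0.15024, so δ = +8.641°.
cos h₀ = −tan(+73.4°) tan(+8.641°) = -0.5098, h₀ = 2.1057 rad.
Bracket: h₀ sin ϕ sin δ + cos ϕ cos δ sin h₀ = 2.1057×0.95832×0.15024 + 0.28569×0.98865×0.86032 = 0.303174 + 0.242995 = 0.546169.
Q̄ = (S_0/π) × [bracket] = (685/π) × 0.546169 = 119.09 W/m².
— Configuration B (ϕ=-32.5°):
cos h₀ = −tan(-32.5°) tan(+8.641°) = 0.0968, h₀ = 1.4738 rad.
Bracket: h₀ sin ϕ sin δ + cos ϕ cos δ sin h₀ = 1.4738×-0.53730×0.15024 + 0.84339×0.98865×0.99530 = -0.118971 + 0.829899 = 0.710928.
Q̄ = (S_0/π) × [bracket] = (685/π) × 0.710928 = 155.01 W/m².
Ratio Q̄_A / Q̄_B = 119.09 / 155.01 = 0.7683.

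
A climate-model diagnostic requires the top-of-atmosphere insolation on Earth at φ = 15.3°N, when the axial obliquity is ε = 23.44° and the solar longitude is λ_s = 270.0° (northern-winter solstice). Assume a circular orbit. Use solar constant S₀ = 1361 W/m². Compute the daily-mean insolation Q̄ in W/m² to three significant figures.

Solar declination: sin δ = sin ε · sin λ_s = sin 23.44° × sin 270.0° = -0.39779, so δ = -23.440°.
cos H₀ = −tan(+15.3°) tan(-23.440°) = 0.1186, H₀ = 1.4519 rad.
Bracket: H₀ sin φ sin δ + cos φ cos δ sin H₀ = 1.4519×0.26387×-0.39779 + 0.96456×0.91748×0.99294 = -0.152398 + 0.878717 = 0.726319.
Q̄ = (S₀/π) × [bracket] = (1361/π) × 0.726319 = 314.7 W/m².

Q̄ ≈ 315 W/m²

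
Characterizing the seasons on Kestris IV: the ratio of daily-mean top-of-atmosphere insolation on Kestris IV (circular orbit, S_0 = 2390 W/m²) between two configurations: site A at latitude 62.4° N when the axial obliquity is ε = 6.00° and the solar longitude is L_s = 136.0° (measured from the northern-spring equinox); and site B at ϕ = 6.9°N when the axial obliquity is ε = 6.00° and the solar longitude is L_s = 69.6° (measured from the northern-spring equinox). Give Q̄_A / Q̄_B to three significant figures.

— Configuration A (ϕ=+62.4°):
Solar declination: sin δ = sin ε · sin L_s = sin 6.00° × sin 136.0° = 0.07261, so δ = +4.164°.
cos h₀ = −tan(+62.4°) tan(+4.164°) = -0.1393, h₀ = 1.7105 rad.
Bracket: h₀ sin ϕ sin δ + cos ϕ cos δ sin h₀ = 1.7105×0.88620×0.07261 + 0.46330×0.99736×0.99026 = 0.110066 + 0.457576 = 0.567642.
Q̄ = (S_0/π) × [bracket] = (2390/π) × 0.567642 = 431.84 W/m².
— Configuration B (ϕ=+6.9°):
Solar declination: sin δ = sin ε · sin L_s = sin 6.00° × sin 69.6° = 0.09797, so δ = +5.622°.
cos h₀ = −tan(+6.9°) tan(+5.622°) = -0.0119, h₀ = 1.5827 rad.
Bracket: h₀ sin ϕ sin δ + cos ϕ cos δ sin h₀ = 1.5827×0.12014×0.09797 + 0.99276×0.99519×0.99993 = 0.018629 + 0.987916 = 1.006545.
Q̄ = (S_0/π) × [bracket] = (2390/π) × 1.006545 = 765.74 W/m².
Ratio Q̄_A / Q̄_B = 431.84 / 765.74 = 0.5640.

Q̄_A / Q̄_B ≈ 0.564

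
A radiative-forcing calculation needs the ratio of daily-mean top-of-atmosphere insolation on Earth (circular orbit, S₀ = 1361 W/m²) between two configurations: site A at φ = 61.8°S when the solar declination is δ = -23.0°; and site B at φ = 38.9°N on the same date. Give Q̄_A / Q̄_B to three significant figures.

— Configuration A (φ=-61.8°):
cos H₀ = −tan(-61.8°) tan(-23.000°) = -0.7916, H₀ = 2.4843 rad.
Bracket: H₀ sin φ sin δ + cos φ cos δ sin H₀ = 2.4843×-0.88130×-0.39073 + 0.47255×0.92050×0.61098 = 0.855470 + 0.265765 = 1.121235.
Q̄ = (S₀/π) × [bracket] = (1361/π) × 1.121235 = 485.74 W/m².
— Configuration B (φ=+38.9°):
cos H₀ = −tan(+38.9°) tan(-23.000°) = 0.3425, H₀ = 1.2212 rad.
Bracket: H₀ sin φ sin δ + cos φ cos δ sin H₀ = 1.2212×0.62796×-0.39073 + 0.77824×0.92050×0.93951 = -0.299637 + 0.673037 = 0.373400.
Q̄ = (S₀/π) × [bracket] = (1361/π) × 0.373400 = 161.76 W/m².
Ratio Q̄_A / Q̄_B = 485.74 / 161.76 = 3.003.

Q̄_A / Q̄_B ≈ 3.00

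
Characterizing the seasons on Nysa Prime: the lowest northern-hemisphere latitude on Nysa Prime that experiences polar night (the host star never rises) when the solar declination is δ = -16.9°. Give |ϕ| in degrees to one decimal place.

Polar night requires cos h₀ = −tan ϕ tan δ ≥ 1, i.e. tan ϕ tan δ ≤ −1.
The boundary is |tan ϕ| · |tan δ| = 1, so |ϕ| = 90° − |δ| = 90° − 16.9° = 73.1° in the northern hemisphere.

|ϕ| = 73.1°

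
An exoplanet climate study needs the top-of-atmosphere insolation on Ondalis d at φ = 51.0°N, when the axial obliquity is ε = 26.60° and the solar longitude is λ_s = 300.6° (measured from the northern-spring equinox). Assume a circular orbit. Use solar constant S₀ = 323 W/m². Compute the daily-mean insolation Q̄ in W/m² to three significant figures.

Solar declination: sin δ = sin ε · sin λ_s = sin 26.60° × sin 300.6° = -0.38541, so δ = -22.669°.
cos H₀ = −tan(+51.0°) tan(-22.669°) = 0.5158, H₀ = 1.0289 rad.
Bracket: H₀ sin φ sin δ + cos φ cos δ sin H₀ = 1.0289×0.77715×-0.38541 + 0.62932×0.92275×0.85672 = -0.308178 + 0.497502 = 0.189324.
Q̄ = (S₀/π) × [bracket] = (323/π) × 0.189324 = 19.47 W/m².

Q̄ ≈ 19.5 W/m²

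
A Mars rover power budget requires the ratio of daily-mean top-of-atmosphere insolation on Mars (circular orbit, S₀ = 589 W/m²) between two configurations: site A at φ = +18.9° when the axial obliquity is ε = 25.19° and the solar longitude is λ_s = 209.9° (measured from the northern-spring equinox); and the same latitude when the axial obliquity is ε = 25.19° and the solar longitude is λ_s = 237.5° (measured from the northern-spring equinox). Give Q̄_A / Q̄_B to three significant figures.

Q̄_A / Q̄_B ≈ 1.16

— Configuration A (φ=+18.9°):
Solar declination: sin δ = sin ε · sin λ_s = sin 25.19° × sin 209.9° = -0.21217, so δ = -12.249°.
cos H₀ = −tan(+18.9°) tan(-12.249°) = 0.0743, H₀ = 1.4964 rad.
Bracket: H₀ sin φ sin δ + cos φ cos δ sin H₀ = 1.4964×0.32392×-0.21217 + 0.94609×0.97723×0.99723 = -0.102842 + 0.921987 = 0.819145.
Q̄ = (S₀/π) × [bracket] = (589/π) × 0.819145 = 153.58 W/m².
— Configuration B (φ=+18.9°):
Solar declination: sin δ = sin ε · sin λ_s = sin 25.19° × sin 237.5° = -0.35897, so δ = -21.037°.
cos H₀ = −tan(+18.9°) tan(-21.037°) = 0.1317, H₀ = 1.4387 rad.
Bracket: H₀ sin φ sin δ + cos φ cos δ sin H₀ = 1.4387×0.32392×-0.35897 + 0.94609×0.93335×0.99129 = -0.167289 + 0.875342 = 0.708053.
Q̄ = (S₀/π) × [bracket] = (589/π) × 0.708053 = 132.75 W/m².
Ratio Q̄_A / Q̄_B = 153.58 / 132.75 = 1.157.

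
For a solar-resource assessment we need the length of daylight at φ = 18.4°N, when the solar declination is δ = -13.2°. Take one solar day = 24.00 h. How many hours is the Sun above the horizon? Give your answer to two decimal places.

11.40 h

cos H₀ = −tan φ · tan δ = −tan(+18.4°) × tan(-13.200°) = 0.0780, so H₀ = 1.4927 rad = 85.53°.
Daylight = 2H₀/(2π) × 24.00 h = (1.4927/π) × 24.00 = 11.40 h.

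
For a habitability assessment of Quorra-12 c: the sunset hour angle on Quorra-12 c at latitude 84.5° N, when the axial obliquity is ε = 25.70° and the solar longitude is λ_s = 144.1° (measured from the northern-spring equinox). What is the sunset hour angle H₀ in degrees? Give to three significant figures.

Solar declination: sin δ = sin ε · sin λ_s = sin 25.70° × sin 144.1° = 0.25429, so δ = +14.731°.
Sunrise equation: cos H₀ = −tan φ · tan δ = -2.7306 ≤ −1, so the host star never sets (polar day) and H₀ = π.

H₀ = 180°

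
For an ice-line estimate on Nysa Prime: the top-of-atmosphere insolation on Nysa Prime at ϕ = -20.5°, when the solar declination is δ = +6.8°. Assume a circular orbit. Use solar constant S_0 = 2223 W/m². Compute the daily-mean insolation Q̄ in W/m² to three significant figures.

Q̄ ≈ 613 W/m²

cos h₀ = −tan(-20.5°) tan(+6.800°) = 0.0446, h₀ = 1.5262 rad.
Bracket: h₀ sin ϕ sin δ + cos ϕ cos δ sin h₀ = 1.5262×-0.35021×0.11840 + 0.93667×0.99297×0.99901 = -0.063284 + 0.929164 = 0.865880.
Q̄ = (S_0/π) × [bracket] = (2223/π) × 0.865880 = 612.7 W/m².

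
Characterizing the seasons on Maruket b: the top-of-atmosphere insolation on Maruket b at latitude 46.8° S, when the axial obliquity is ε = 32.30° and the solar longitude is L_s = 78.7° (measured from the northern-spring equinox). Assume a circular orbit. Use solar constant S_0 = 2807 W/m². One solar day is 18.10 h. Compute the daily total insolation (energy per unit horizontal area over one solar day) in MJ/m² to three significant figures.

Solar declination: sin δ = sin ε · sin L_s = sin 32.30° × sin 78.7° = 0.52399, so δ = +31.601°.
cos h₀ = −tan(-46.8°) tan(+31.601°) = 0.6551, h₀ = 0.8564 rad.
Bracket: h₀ sin ϕ sin δ + cos ϕ cos δ sin h₀ = 0.8564×-0.72897×0.52399 + 0.68455×0.85172×0.75551 = -0.327122 + 0.440496 = 0.113374.
Q̄ = (S_0/π) × [bracket] = (2807/π) × 0.113374 = 101.30 W/m².
Daily total = Q̄ × 18.10 h × 3600 s/h = 101.30 × 18.10 × 3600 / 10⁶ = 6.601 MJ/m².

6.60 MJ/m²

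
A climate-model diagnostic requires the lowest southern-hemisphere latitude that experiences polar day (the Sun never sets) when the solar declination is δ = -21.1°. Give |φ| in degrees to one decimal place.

|φ| = 68.9°

Polar day requires cos H₀ = −tan φ tan δ ≤ −1, i.e. tan φ tan δ ≥ 1.
The boundary is |tan φ| · |tan δ| = 1, so |φ| = 90° − |δ| = 90° − 21.1° = 68.9° in the southern hemisphere.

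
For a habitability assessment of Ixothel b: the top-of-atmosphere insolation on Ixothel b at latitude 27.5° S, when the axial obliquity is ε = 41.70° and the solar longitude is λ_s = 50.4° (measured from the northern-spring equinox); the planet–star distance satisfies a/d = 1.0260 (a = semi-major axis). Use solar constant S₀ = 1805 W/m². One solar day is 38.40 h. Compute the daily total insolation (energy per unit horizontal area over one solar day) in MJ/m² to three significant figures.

Solar declination: sin δ = sin ε · sin λ_s = sin 41.70° × sin 50.4° = 0.51257, so δ = +30.835°.
cos H₀ = −tan(-27.5°) tan(+30.835°) = 0.3108, H₀ = 1.2548 rad.
Bracket: H₀ sin φ sin δ + cos φ cos δ sin H₀ = 1.2548×-0.46175×0.51257 + 0.88701×0.85865×0.95049 = -0.296985 + 0.723923 = 0.426938.
Inverse-square distance factor (a/d)² = 1.0260² = 1.052676.
Q̄ = (S₀/π) × 1.052676 × [bracket] = (1805/π) × 1.052676 × 0.426938 = 258.22 W/m².
Daily total = Q̄ × 38.40 h × 3600 s/h = 258.22 × 38.40 × 3600 / 10⁶ = 35.70 MJ/m².

35.7 MJ/m²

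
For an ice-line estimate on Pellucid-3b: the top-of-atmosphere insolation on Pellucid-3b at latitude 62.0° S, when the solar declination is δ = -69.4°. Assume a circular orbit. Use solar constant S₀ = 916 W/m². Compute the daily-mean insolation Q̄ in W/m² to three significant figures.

cos H₀ = −tan(-62.0°) tan(-69.400°) = -5.0036 ≤ −1 ⇒ polar day, H₀ = π.
Bracket: H₀ sin φ sin δ + cos φ cos δ sin H₀ = 3.1416×-0.88295×-0.93606 + 0.46947×0.35184×0.00000 = 2.596514 + 0.000000 = 2.596514.
Q̄ = (S₀/π) × [bracket] = (916/π) × 2.596514 = 757.1 W/m².

Q̄ ≈ 757 W/m²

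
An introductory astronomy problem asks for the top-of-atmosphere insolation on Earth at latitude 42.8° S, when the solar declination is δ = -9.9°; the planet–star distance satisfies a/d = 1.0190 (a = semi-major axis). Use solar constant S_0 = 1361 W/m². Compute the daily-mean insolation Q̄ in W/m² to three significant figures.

Q̄ ≈ 412 W/m²

cos h₀ = −tan(-42.8°) tan(-9.900°) = -0.1616, h₀ = 1.7331 rad.
Bracket: h₀ sin ϕ sin δ + cos ϕ cos δ sin h₀ = 1.7331×-0.67944×-0.17193 + 0.73373×0.98511×0.98685 = 0.202454 + 0.713300 = 0.915754.
Inverse-square distance factor (a/d)² = 1.0190² = 1.038361.
Q̄ = (S_0/π) × 1.038361 × [bracket] = (1361/π) × 1.038361 × 0.915754 = 411.9 W/m².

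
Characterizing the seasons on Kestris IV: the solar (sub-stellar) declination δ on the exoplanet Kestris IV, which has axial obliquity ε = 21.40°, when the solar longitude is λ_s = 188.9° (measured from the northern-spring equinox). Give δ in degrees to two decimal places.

sin δ = sin ε · sin λ_s = sin 21.40° × sin 188.9° = -0.056450.
δ = arcsin(-0.056450) = -3.24°.

δ = -3.24°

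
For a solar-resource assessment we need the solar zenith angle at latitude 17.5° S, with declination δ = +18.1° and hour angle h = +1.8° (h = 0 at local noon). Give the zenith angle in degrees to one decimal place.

cos θ_z = sin ϕ sin δ + cos ϕ cos δ cos h = -0.093422 + 0.906076 = 0.812654.
θ_z = arccos(0.812654) = 35.6°.

θ_z = 35.6°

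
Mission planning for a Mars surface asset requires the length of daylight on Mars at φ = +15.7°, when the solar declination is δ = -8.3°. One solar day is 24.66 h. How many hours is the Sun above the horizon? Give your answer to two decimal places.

12.01 h

cos H₀ = −tan φ · tan δ = −tan(+15.7°) × tan(-8.300°) = 0.0410, so H₀ = 1.5298 rad = 87.65°.
Daylight = 2H₀/(2π) × 24.66 h = (1.5298/π) × 24.66 = 12.01 h.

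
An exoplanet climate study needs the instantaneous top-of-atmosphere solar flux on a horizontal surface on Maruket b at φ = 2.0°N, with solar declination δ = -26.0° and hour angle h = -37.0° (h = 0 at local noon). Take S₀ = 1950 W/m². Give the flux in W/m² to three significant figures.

1.37e+03 W/m²

cos θ_z = sin φ sin δ + cos φ cos δ cos h = -0.015299 + 0.717372 = 0.702073.
Flux = S₀ · cos θ_z = 1950 × 0.702073 = 1369 W/m².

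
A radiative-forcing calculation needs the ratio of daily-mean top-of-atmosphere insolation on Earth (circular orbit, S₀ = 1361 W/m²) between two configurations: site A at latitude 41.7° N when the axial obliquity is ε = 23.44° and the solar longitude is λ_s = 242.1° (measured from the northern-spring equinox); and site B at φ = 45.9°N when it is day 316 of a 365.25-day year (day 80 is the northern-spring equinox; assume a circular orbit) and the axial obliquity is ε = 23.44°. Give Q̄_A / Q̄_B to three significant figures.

— Configuration A (φ=+41.7°):
Solar declination: sin δ = sin ε · sin λ_s = sin 23.44° × sin 242.1° = -0.35155, so δ = -20.582°.
cos H₀ = −tan(+41.7°) tan(-20.582°) = 0.3346, H₀ = 1.2296 rad.
Bracket: H₀ sin φ sin δ + cos φ cos δ sin H₀ = 1.2296×0.66523×-0.35155 + 0.74664×0.93617×0.94237 = -0.287556 + 0.658700 = 0.371144.
Q̄ = (S₀/π) × [bracket] = (1361/π) × 0.371144 = 160.79 W/m².
— Configuration B (φ=+45.9°):
Solar longitude: λ_s = 360° × (316 − 80)/365.25 = 232.608°.
sin δ = sin 23.44° × sin 232.608° = -0.31604, so δ = -18.424°.
cos H₀ = −tan(+45.9°) tan(-18.424°) = 0.3437, H₀ = 1.2199 rad.
Bracket: H₀ sin φ sin δ + cos φ cos δ sin H₀ = 1.2199×0.71813×-0.31604 + 0.69591×0.94875×0.93906 = -0.276866 + 0.620009 = 0.343143.
Q̄ = (S₀/π) × [bracket] = (1361/π) × 0.343143 = 148.66 W/m².
Ratio Q̄_A / Q̄_B = 160.79 / 148.66 = 1.082.

Q̄_A / Q̄_B ≈ 1.08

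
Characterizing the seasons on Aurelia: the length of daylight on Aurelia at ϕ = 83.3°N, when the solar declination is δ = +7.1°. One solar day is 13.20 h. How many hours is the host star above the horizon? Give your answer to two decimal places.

Sunrise equation: cos h₀ = −tan ϕ · tan δ = -1.0603 ≤ −1, so the host star never sets (polar day) and h₀ = π.
Daylight = 2h₀/(2π) × 13.20 h = (3.1416/π) × 13.20 = 13.20 h.

13.20 h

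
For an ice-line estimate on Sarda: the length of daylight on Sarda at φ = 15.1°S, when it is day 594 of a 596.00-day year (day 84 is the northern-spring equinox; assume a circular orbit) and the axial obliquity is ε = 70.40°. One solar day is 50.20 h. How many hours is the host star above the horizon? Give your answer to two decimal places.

29.94 h

Solar longitude: λ_s = 360° × (594 − 84)/596.00 = 308.054°.
sin δ = sin 70.40° × sin 308.054° = -0.74181, so δ = -47.886°.
cos H₀ = −tan φ · tan δ = −tan(-15.1°) × tan(-47.886°) = -0.2985, so H₀ = 1.8739 rad = 107.37°.
Daylight = 2H₀/(2π) × 50.20 h = (1.8739/π) × 50.20 = 29.94 h.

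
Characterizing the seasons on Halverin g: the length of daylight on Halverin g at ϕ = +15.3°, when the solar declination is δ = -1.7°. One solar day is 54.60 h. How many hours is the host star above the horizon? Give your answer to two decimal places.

cos h₀ = −tan ϕ · tan δ = −tan(+15.3°) × tan(-1.700°) = 0.0081, so h₀ = 1.5627 rad = 89.53°.
Daylight = 2h₀/(2π) × 54.60 h = (1.5627/π) × 54.60 = 27.16 h.

27.16 h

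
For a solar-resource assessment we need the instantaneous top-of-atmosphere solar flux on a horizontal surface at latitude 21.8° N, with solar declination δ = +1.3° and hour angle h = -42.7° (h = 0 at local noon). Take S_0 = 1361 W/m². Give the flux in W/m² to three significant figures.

940 W/m²

cos θ_z = sin ϕ sin δ + cos ϕ cos δ cos h = 0.008425 + 0.682182 = 0.690607.
Flux = S_0 · cos θ_z = 1361 × 0.690607 = 939.9 W/m².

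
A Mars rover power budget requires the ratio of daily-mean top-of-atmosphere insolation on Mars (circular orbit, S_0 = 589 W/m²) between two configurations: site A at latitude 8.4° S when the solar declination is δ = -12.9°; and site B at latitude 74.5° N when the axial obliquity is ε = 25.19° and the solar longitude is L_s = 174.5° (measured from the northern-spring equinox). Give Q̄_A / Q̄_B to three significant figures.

Q̄_A / Q̄_B ≈ 3.06

— Configuration A (ϕ=-8.4°):
cos h₀ = −tan(-8.4°) tan(-12.900°) = -0.0338, h₀ = 1.6046 rad.
Bracket: h₀ sin ϕ sin δ + cos ϕ cos δ sin h₀ = 1.6046×-0.14608×-0.22325 + 0.98927×0.97476×0.99943 = 0.052330 + 0.963751 = 1.016081.
Q̄ = (S_0/π) × [bracket] = (589/π) × 1.016081 = 190.50 W/m².
— Configuration B (ϕ=+74.5°):
Solar declination: sin δ = sin ε · sin L_s = sin 25.19° × sin 174.5° = 0.04079, so δ = +2.338°.
cos h₀ = −tan(+74.5°) tan(+2.338°) = -0.1472, h₀ = 1.7186 rad.
Bracket: h₀ sin ϕ sin δ + cos ϕ cos δ sin h₀ = 1.7186×0.96363×0.04079 + 0.26724×0.99917×0.98910 = 0.067552 + 0.264108 = 0.331660.
Q̄ = (S_0/π) × [bracket] = (589/π) × 0.331660 = 62.181 W/m².
Ratio Q̄_A / Q̄_B = 190.50 / 62.181 = 3.064.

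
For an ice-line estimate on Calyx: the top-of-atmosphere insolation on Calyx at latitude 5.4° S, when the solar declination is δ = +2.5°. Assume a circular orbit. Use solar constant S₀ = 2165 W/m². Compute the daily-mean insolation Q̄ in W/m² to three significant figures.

cos H₀ = −tan(-5.4°) tan(+2.500°) = 0.0041, H₀ = 1.5667 rad.
Bracket: H₀ sin φ sin δ + cos φ cos δ sin H₀ = 1.5667×-0.09411×0.04362 + 0.99556×0.99905×0.99999 = -0.006431 + 0.994604 = 0.988173.
Q̄ = (S₀/π) × [bracket] = (2165/π) × 0.988173 = 681.0 W/m².

Q̄ ≈ 681 W/m²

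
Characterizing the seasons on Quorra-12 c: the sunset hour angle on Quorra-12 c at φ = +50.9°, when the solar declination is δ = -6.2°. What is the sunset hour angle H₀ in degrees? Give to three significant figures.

cos H₀ = −tan φ · tan δ = −tan(+50.9°) × tan(-6.200°) = 0.1337, so H₀ = 1.4367 rad = 82.32°.

H₀ = 82.3°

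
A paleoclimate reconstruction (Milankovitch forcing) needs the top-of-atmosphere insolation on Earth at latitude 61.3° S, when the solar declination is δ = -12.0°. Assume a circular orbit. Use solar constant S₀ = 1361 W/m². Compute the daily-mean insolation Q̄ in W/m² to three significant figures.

cos H₀ = −tan(-61.3°) tan(-12.000°) = -0.3882, H₀ = 1.9695 rad.
Bracket: H₀ sin φ sin δ + cos φ cos δ sin H₀ = 1.9695×-0.87715×-0.20791 + 0.48022×0.97815×0.92156 = 0.359174 + 0.432882 = 0.792056.
Q̄ = (S₀/π) × [bracket] = (1361/π) × 0.792056 = 343.1 W/m².

Q̄ ≈ 343 W/m²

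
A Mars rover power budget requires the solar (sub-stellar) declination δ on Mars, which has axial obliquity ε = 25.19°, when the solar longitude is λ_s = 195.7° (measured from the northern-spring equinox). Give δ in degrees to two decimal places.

δ = -6.61°

sin δ = sin ε · sin λ_s = sin 25.19° × sin 195.7° = -0.115173.
δ = arcsin(-0.115173) = -6.61°.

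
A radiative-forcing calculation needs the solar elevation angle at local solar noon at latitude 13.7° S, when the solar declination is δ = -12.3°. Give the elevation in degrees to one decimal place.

88.6°

At local noon the hour angle is zero, so the zenith angle equals |φ − δ| = |-13.7° − (-12.300°)| = 1.400°.
Elevation = 90° − 1.400° = 88.6°.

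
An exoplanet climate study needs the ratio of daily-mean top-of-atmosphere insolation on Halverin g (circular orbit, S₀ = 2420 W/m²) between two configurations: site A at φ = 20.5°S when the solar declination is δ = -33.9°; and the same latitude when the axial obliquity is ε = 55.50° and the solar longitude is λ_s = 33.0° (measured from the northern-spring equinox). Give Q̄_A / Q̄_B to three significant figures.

Q̄_A / Q̄_B ≈ 1.83

— Configuration A (φ=-20.5°):
cos H₀ = −tan(-20.5°) tan(-33.900°) = -0.2512, H₀ = 1.8248 rad.
Bracket: H₀ sin φ sin δ + cos φ cos δ sin H₀ = 1.8248×-0.35021×-0.55775 + 0.93667×0.83001×0.96792 = 0.356438 + 0.752505 = 1.108943.
Q̄ = (S₀/π) × [bracket] = (2420/π) × 1.108943 = 854.23 W/m².
— Configuration B (φ=-20.5°):
Solar declination: sin δ = sin ε · sin λ_s = sin 55.50° × sin 33.0° = 0.44885, so δ = +26.670°.
cos H₀ = −tan(-20.5°) tan(+26.670°) = 0.1878, H₀ = 1.3819 rad.
Bracket: H₀ sin φ sin δ + cos φ cos δ sin H₀ = 1.3819×-0.35021×0.44885 + 0.93667×0.89361×0.98221 = -0.217223 + 0.822127 = 0.604904.
Q̄ = (S₀/π) × [bracket] = (2420/π) × 0.604904 = 465.96 W/m².
Ratio Q̄_A / Q̄_B = 854.23 / 465.96 = 1.833.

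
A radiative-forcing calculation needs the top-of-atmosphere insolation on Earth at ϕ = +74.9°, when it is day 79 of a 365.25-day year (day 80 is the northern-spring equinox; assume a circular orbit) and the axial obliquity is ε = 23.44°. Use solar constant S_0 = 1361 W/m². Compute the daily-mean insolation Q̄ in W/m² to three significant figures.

Q̄ ≈ 108 W/m²

Solar longitude: L_s = 360° × (79 − 80)/365.25 = -0.986°, i.e. -0.986° + 360° = 359.014°.
sin δ = sin 23.44° × sin 359.014° = -0.00684, so δ = -0.392°.
cos h₀ = −tan(+74.9°) tan(-0.392°) = 0.0254, h₀ = 1.5454 rad.
Bracket: h₀ sin ϕ sin δ + cos ϕ cos δ sin h₀ = 1.5454×0.96547×-0.00684 + 0.26050×0.99998×0.99968 = -0.010206 + 0.260411 = 0.250205.
Q̄ = (S_0/π) × [bracket] = (1361/π) × 0.250205 = 108.4 W/m².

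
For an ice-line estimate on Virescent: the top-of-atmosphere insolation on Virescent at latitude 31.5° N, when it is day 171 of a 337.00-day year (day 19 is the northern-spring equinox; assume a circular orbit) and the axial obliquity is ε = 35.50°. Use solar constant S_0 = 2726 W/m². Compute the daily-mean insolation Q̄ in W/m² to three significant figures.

Q̄ ≈ 858 W/m²

Solar longitude: L_s = 360° × (171 − 19)/337.00 = 162.374°.
sin δ = sin 35.50° × sin 162.374° = 0.17584, so δ = +10.128°.
cos h₀ = −tan(+31.5°) tan(+10.128°) = -0.1095, h₀ = 1.6805 rad.
Bracket: h₀ sin ϕ sin δ + cos ϕ cos δ sin h₀ = 1.6805×0.52250×0.17584 + 0.85264×0.98442×0.99399 = 0.154398 + 0.834311 = 0.988709.
Q̄ = (S_0/π) × [bracket] = (2726/π) × 0.988709 = 857.9 W/m².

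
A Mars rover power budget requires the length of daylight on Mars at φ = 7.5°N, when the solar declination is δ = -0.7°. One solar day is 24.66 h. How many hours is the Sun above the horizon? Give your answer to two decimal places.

12.32 h

cos H₀ = −tan φ · tan δ = −tan(+7.5°) × tan(-0.700°) = 0.0016, so H₀ = 1.5692 rad = 89.91°.
Daylight = 2H₀/(2π) × 24.66 h = (1.5692/π) × 24.66 = 12.32 h.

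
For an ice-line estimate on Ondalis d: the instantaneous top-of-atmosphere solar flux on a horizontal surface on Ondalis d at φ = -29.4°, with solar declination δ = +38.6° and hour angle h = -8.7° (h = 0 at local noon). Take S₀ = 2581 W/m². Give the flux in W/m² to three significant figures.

947 W/m²

cos θ_z = sin φ sin δ + cos φ cos δ cos h = -0.306265 + 0.673037 = 0.366772.
Flux = S₀ · cos θ_z = 2581 × 0.366772 = 946.6 W/m².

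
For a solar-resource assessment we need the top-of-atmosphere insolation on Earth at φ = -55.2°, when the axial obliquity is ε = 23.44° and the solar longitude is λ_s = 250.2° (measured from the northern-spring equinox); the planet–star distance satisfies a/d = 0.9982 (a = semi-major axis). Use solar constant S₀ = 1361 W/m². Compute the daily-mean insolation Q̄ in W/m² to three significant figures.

Solar declination: sin δ = sin ε · sin λ_s = sin 23.44° × sin 250.2° = -0.37427, so δ = -21.979°.
cos H₀ = −tan(-55.2°) tan(-21.979°) = -0.5807, H₀ = 2.1904 rad.
Bracket: H₀ sin φ sin δ + cos φ cos δ sin H₀ = 2.1904×-0.82115×-0.37427 + 0.57071×0.92732×0.81411 = 0.673180 + 0.430852 = 1.104032.
Inverse-square distance factor (a/d)² = 0.9982² = 0.996403.
Q̄ = (S₀/π) × 0.996403 × [bracket] = (1361/π) × 0.996403 × 1.104032 = 476.6 W/m².

Q̄ ≈ 477 W/m²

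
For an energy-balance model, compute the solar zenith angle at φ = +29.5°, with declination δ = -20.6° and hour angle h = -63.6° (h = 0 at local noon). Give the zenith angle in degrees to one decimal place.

θ_z = 79.1°

cos θ_z = sin φ sin δ + cos φ cos δ cos h = -0.173255 + 0.362246 = 0.188991.
θ_z = arccos(0.188991) = 79.1°.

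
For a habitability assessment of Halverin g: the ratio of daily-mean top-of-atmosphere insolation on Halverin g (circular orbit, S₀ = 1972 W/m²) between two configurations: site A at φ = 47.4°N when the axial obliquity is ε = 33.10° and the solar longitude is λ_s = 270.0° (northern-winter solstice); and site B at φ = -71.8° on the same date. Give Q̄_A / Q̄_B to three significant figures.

— Configuration A (φ=+47.4°):
Solar declination: sin δ = sin ε · sin λ_s = sin 33.10° × sin 270.0° = -0.54610, so δ = -33.100°.
cos H₀ = −tan(+47.4°) tan(-33.100°) = 0.7089, H₀ = 0.7828 rad.
Bracket: H₀ sin φ sin δ + cos φ cos δ sin H₀ = 0.7828×0.73610×-0.54610 + 0.67688×0.83772×0.70528 = -0.314673 + 0.399919 = 0.085246.
Q̄ = (S₀/π) × [bracket] = (1972/π) × 0.085246 = 53.510 W/m².
— Configuration B (φ=-71.8°):
cos H₀ = −tan(-71.8°) tan(-33.100°) = -1.9827 ≤ −1 ⇒ polar day, H₀ = π.
Bracket: H₀ sin φ sin δ + cos φ cos δ sin H₀ = 3.1416×-0.94997×-0.54610 + 0.31233×0.83772×0.00000 = 1.629795 + 0.000000 = 1.629795.
Q̄ = (S₀/π) × [bracket] = (1972/π) × 1.629795 = 1023.0 W/m².
Ratio Q̄_A / Q̄_B = 53.510 / 1023.0 = 0.05231.

Q̄_A / Q̄_B ≈ 0.0523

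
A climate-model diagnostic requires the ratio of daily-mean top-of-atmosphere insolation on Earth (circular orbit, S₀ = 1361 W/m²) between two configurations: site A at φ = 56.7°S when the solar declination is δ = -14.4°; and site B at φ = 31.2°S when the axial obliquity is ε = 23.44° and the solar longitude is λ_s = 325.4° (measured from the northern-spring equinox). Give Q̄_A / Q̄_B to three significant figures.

— Configuration A (φ=-56.7°):
cos H₀ = −tan(-56.7°) tan(-14.400°) = -0.3909, H₀ = 1.9724 rad.
Bracket: H₀ sin φ sin δ + cos φ cos δ sin H₀ = 1.9724×-0.83581×-0.24869 + 0.54902×0.96858×0.92044 = 0.409978 + 0.489462 = 0.899440.
Q̄ = (S₀/π) × [bracket] = (1361/π) × 0.899440 = 389.66 W/m².
— Configuration B (φ=-31.2°):
Solar declination: sin δ = sin ε · sin λ_s = sin 23.44° × sin 325.4° = -0.22588, so δ = -13.055°.
cos H₀ = −tan(-31.2°) tan(-13.055°) = -0.1404, H₀ = 1.7117 rad.
Bracket: H₀ sin φ sin δ + cos φ cos δ sin H₀ = 1.7117×-0.51803×-0.22588 + 0.85536×0.97415×0.99009 = 0.200290 + 0.824991 = 1.025281.
Q̄ = (S₀/π) × [bracket] = (1361/π) × 1.025281 = 444.17 W/m².
Ratio Q̄_A / Q̄_B = 389.66 / 444.17 = 0.8773.

Q̄_A / Q̄_B ≈ 0.877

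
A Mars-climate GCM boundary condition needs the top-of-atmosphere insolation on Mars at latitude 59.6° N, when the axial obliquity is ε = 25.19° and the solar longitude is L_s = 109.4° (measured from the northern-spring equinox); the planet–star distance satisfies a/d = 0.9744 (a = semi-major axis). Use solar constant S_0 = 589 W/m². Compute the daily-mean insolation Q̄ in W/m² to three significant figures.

Q̄ ≈ 204 W/m²

Solar declination: sin δ = sin ε · sin L_s = sin 25.19° × sin 109.4° = 0.40146, so δ = +23.669°.
cos h₀ = −tan(+59.6°) tan(+23.669°) = -0.7471, h₀ = 2.4145 rad.
Bracket: h₀ sin ϕ sin δ + cos ϕ cos δ sin h₀ = 2.4145×0.86251×0.40146 + 0.50603×0.91588×0.66470 = 0.836053 + 0.308064 = 1.144117.
Inverse-square distance factor (a/d)² = 0.9744² = 0.949455.
Q̄ = (S_0/π) × 0.949455 × [bracket] = (589/π) × 0.949455 × 1.144117 = 203.7 W/m².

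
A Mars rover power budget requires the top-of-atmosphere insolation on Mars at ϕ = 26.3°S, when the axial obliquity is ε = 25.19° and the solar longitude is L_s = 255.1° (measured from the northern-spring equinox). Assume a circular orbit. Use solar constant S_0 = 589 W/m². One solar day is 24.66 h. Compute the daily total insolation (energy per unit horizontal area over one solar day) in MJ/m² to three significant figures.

Solar declination: sin δ = sin ε · sin L_s = sin 25.19° × sin 255.1° = -0.41131, so δ = -24.287°.
cos h₀ = −tan(-26.3°) tan(-24.287°) = -0.2230, h₀ = 1.7957 rad.
Bracket: h₀ sin ϕ sin δ + cos ϕ cos δ sin h₀ = 1.7957×-0.44307×-0.41131 + 0.89649×0.91150×0.97481 = 0.327247 + 0.796567 = 1.123814.
Q̄ = (S_0/π) × [bracket] = (589/π) × 1.123814 = 210.70 W/m².
Daily total = Q̄ × 24.66 h × 3600 s/h = 210.70 × 24.66 × 3600 / 10⁶ = 18.71 MJ/m².

18.7 MJ/m²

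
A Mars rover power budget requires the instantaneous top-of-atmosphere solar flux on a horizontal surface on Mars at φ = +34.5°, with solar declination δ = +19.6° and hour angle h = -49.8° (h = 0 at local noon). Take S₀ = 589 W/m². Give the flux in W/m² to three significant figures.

407 W/m²

cos θ_z = sin φ sin δ + cos φ cos δ cos h = 0.190002 + 0.501117 = 0.691119.
Flux = S₀ · cos θ_z = 589 × 0.691119 = 407.1 W/m².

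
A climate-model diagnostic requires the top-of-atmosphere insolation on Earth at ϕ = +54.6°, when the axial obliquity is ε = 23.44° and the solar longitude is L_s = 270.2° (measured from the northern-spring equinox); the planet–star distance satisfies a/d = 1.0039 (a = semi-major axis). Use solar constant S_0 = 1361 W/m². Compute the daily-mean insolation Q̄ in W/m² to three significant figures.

Solar declination: sin δ = sin ε · sin L_s = sin 23.44° × sin 270.2° = -0.39779, so δ = -23.440°.
cos h₀ = −tan(+54.6°) tan(-23.440°) = 0.6101, h₀ = 0.9146 rad.
Bracket: h₀ sin ϕ sin δ + cos ϕ cos δ sin h₀ = 0.9146×0.81513×-0.39779 + 0.57928×0.91748×0.79234 = -0.296560 + 0.421111 = 0.124551.
Inverse-square distance factor (a/d)² = 1.0039² = 1.007815.
Q̄ = (S_0/π) × 1.007815 × [bracket] = (1361/π) × 1.007815 × 0.124551 = 54.38 W/m².

Q̄ ≈ 54.4 W/m²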